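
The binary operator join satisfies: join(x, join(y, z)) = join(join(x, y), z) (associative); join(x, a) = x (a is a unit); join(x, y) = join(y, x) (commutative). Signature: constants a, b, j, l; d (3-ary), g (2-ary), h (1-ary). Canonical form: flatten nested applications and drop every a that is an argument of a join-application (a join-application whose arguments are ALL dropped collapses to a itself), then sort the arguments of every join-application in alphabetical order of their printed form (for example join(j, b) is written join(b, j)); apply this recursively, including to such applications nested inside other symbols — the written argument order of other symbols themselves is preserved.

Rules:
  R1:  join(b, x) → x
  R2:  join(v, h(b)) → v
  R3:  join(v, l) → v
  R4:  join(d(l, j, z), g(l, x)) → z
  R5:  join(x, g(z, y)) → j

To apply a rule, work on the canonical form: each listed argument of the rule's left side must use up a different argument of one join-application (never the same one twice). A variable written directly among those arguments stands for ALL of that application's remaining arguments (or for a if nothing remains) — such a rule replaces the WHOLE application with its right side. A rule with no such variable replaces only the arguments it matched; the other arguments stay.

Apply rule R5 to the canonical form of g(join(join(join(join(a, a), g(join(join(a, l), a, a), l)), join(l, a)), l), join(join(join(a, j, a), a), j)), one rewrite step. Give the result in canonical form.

Answer: g(j, join(j, j))

Derivation:
Canonical form:  g(join(g(l, l), l, l), join(j, j))
Match R5:  consume g(l, l);  x := join(l, l), y := l, z := l
The extension variable absorbs all remaining arguments, so the whole application is rewritten.
Giving:  g(j, join(j, j))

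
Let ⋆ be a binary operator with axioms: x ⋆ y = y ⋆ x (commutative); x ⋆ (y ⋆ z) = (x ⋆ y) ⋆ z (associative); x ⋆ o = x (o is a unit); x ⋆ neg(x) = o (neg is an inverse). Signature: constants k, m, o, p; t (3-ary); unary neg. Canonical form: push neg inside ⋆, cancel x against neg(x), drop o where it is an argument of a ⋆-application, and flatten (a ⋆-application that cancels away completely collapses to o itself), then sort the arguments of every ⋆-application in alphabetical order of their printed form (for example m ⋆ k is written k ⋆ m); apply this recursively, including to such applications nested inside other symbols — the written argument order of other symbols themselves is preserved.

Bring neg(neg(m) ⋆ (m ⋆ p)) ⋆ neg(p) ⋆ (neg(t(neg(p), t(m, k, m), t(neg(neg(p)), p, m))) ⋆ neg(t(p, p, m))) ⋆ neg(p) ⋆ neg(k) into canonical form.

Push neg inside:  distribute neg over ⋆ and collapse double neg
Inverses cancel:  m cancels
Collect:  neg(p) ⋆ neg(p) ⋆ neg(p) ⋆ neg(t(neg(p), t(m, k, m), t(p, p, m))) ⋆ neg(t(p, p, m)) ⋆ neg(k)
Sort arguments:  neg(k) ⋆ neg(p) ⋆ neg(p) ⋆ neg(p) ⋆ neg(t(neg(p), t(m, k, m), t(p, p, m))) ⋆ neg(t(p, p, m))

Answer: neg(k) ⋆ neg(p) ⋆ neg(p) ⋆ neg(p) ⋆ neg(t(neg(p), t(m, k, m), t(p, p, m))) ⋆ neg(t(p, p, m))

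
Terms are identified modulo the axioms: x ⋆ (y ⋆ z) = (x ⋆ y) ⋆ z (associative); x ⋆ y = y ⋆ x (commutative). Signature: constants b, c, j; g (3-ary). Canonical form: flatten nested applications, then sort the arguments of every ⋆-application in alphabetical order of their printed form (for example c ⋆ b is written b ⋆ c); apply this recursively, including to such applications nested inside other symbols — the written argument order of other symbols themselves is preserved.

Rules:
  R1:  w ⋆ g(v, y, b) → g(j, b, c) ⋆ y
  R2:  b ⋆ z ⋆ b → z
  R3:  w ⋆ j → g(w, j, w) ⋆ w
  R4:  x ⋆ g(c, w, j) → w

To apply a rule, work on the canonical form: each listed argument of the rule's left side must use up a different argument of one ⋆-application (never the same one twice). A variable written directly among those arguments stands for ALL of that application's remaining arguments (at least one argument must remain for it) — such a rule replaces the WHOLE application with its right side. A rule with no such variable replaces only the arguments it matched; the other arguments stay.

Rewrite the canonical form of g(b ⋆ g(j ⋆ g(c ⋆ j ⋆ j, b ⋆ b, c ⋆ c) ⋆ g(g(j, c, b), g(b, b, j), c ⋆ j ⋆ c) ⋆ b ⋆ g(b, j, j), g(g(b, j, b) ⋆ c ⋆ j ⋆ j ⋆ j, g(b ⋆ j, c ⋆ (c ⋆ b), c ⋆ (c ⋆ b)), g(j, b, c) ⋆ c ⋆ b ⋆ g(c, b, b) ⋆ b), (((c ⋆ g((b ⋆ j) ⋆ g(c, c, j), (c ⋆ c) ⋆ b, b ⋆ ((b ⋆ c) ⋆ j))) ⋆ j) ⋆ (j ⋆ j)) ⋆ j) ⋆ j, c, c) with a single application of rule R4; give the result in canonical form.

Canonical form:  g(b ⋆ g(b ⋆ g(b, j, j) ⋆ g(c ⋆ j ⋆ j, b ⋆ b, c ⋆ c) ⋆ g(g(j, c, b), g(b, b, j), c ⋆ c ⋆ j) ⋆ j, g(c ⋆ g(b, j, b) ⋆ j ⋆ j ⋆ j, g(b ⋆ j, b ⋆ c ⋆ c, b ⋆ c ⋆ c), b ⋆ b ⋆ c ⋆ g(c, b, b) ⋆ g(j, b, c)), c ⋆ g(b ⋆ g(c, c, j) ⋆ j, b ⋆ c ⋆ c, b ⋆ b ⋆ c ⋆ j) ⋆ j ⋆ j ⋆ j ⋆ j) ⋆ j, c, c)
Match R4:  consume g(c, c, j);  w := c, x := b ⋆ j
Every leftover argument binds to the variable; the entire application is replaced.
Result:  g(b ⋆ g(b ⋆ g(b, j, j) ⋆ g(c ⋆ j ⋆ j, b ⋆ b, c ⋆ c) ⋆ g(g(j, c, b), g(b, b, j), c ⋆ c ⋆ j) ⋆ j, g(c ⋆ g(b, j, b) ⋆ j ⋆ j ⋆ j, g(b ⋆ j, b ⋆ c ⋆ c, b ⋆ c ⋆ c), b ⋆ b ⋆ c ⋆ g(c, b, b) ⋆ g(j, b, c)), c ⋆ g(c, b ⋆ c ⋆ c, b ⋆ b ⋆ c ⋆ j) ⋆ j ⋆ j ⋆ j ⋆ j) ⋆ j, c, c)

Answer: g(b ⋆ g(b ⋆ g(b, j, j) ⋆ g(c ⋆ j ⋆ j, b ⋆ b, c ⋆ c) ⋆ g(g(j, c, b), g(b, b, j), c ⋆ c ⋆ j) ⋆ j, g(c ⋆ g(b, j, b) ⋆ j ⋆ j ⋆ j, g(b ⋆ j, b ⋆ c ⋆ c, b ⋆ c ⋆ c), b ⋆ b ⋆ c ⋆ g(c, b, b) ⋆ g(j, b, c)), c ⋆ g(c, b ⋆ c ⋆ c, b ⋆ b ⋆ c ⋆ j) ⋆ j ⋆ j ⋆ j ⋆ j) ⋆ j, c, c)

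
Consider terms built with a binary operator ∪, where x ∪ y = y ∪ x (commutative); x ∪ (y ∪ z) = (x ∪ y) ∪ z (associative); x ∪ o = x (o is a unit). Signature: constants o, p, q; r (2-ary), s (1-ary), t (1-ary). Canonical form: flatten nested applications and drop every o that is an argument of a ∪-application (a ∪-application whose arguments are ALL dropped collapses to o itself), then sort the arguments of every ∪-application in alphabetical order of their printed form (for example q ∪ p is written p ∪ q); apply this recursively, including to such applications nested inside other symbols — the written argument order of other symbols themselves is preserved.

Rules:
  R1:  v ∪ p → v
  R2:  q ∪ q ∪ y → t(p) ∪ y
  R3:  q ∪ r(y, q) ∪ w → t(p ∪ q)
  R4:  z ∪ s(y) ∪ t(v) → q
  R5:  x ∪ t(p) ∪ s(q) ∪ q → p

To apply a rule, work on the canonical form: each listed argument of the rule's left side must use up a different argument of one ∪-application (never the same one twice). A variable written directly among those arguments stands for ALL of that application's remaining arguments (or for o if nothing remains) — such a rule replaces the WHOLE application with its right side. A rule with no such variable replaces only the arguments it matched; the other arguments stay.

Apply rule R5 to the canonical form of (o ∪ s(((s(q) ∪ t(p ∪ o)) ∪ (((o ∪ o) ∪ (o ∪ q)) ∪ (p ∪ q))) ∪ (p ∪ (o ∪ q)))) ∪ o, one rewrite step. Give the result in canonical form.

Canonical form:  s(p ∪ p ∪ q ∪ q ∪ q ∪ s(q) ∪ t(p))
R5 matches:  uses q, s(q), t(p);  x := p ∪ p ∪ q ∪ q
Every leftover argument binds to the variable; the entire application is replaced.
New term:  s(p)

Answer: s(p)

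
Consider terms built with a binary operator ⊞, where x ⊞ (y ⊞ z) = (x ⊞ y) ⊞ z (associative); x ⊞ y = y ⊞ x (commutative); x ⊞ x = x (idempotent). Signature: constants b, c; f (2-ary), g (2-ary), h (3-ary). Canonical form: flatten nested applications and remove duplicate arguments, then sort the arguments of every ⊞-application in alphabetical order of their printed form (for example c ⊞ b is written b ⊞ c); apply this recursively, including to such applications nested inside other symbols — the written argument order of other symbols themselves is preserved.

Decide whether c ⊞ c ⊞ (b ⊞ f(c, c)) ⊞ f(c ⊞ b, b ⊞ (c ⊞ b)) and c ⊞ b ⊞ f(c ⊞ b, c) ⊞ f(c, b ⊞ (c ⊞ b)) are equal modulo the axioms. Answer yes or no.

Left:  c ⊞ c ⊞ (b ⊞ f(c, c)) ⊞ f(c ⊞ b, b ⊞ (c ⊞ b))
  Merge nested applications:  c ⊞ c ⊞ b ⊞ f(c, c) ⊞ f(c ⊞ b, b ⊞ (c ⊞ b))
  Simplify inside:  f(c ⊞ b, b ⊞ (c ⊞ b))  →  f(b ⊞ c, b ⊞ c)
  Deduplicate:  drop duplicate c
  Order the arguments:  b ⊞ c ⊞ f(b ⊞ c, b ⊞ c) ⊞ f(c, c)
Right:  c ⊞ b ⊞ f(c ⊞ b, c) ⊞ f(c, b ⊞ (c ⊞ b))
  Simplify inside:  f(c ⊞ b, c)  →  f(b ⊞ c, c)
  Simplify inside:  f(c, b ⊞ (c ⊞ b))  →  f(c, b ⊞ c)
  Order the arguments:  b ⊞ c ⊞ f(b ⊞ c, c) ⊞ f(c, b ⊞ c)

Answer: no — b ⊞ c ⊞ f(b ⊞ c, b ⊞ c) ⊞ f(c, c) vs b ⊞ c ⊞ f(b ⊞ c, c) ⊞ f(c, b ⊞ c)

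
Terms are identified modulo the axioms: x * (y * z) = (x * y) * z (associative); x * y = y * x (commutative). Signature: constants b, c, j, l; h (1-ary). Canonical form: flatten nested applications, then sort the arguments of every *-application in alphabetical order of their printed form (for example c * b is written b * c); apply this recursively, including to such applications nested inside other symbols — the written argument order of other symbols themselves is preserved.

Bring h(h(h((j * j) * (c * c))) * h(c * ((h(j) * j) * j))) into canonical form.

Focus inside:  h(h((j * j) * (c * c))) * h(c * ((h(j) * j) * j))
Simplify inside:  h(h((j * j) * (c * c)))  →  h(h(c * c * j * j))
Inside:  h(c * ((h(j) * j) * j))  →  h(c * h(j) * j * j)
Sort:  h(c * h(j) * j * j) * h(h(c * c * j * j))
Put back:  h(h(c * h(j) * j * j) * h(h(c * c * j * j)))

Answer: h(h(c * h(j) * j * j) * h(h(c * c * j * j)))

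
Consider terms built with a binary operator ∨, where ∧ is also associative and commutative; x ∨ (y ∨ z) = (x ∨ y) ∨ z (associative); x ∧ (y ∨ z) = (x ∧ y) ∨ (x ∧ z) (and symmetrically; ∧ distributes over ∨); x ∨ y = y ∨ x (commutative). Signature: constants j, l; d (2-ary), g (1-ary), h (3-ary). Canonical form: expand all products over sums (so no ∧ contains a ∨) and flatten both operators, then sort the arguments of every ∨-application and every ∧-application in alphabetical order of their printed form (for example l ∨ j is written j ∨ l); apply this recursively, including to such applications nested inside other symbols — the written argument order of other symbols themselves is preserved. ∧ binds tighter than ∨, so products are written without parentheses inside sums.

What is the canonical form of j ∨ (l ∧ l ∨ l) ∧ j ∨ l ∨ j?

Answer: j ∨ j ∨ j ∧ l ∨ j ∧ l ∧ l ∨ l

Derivation:
Expand products over sums:  j ∨ j ∧ l ∧ l ∨ j ∧ l ∨ l ∨ j
Order the arguments:  j ∨ j ∨ j ∧ l ∨ j ∧ l ∧ l ∨ l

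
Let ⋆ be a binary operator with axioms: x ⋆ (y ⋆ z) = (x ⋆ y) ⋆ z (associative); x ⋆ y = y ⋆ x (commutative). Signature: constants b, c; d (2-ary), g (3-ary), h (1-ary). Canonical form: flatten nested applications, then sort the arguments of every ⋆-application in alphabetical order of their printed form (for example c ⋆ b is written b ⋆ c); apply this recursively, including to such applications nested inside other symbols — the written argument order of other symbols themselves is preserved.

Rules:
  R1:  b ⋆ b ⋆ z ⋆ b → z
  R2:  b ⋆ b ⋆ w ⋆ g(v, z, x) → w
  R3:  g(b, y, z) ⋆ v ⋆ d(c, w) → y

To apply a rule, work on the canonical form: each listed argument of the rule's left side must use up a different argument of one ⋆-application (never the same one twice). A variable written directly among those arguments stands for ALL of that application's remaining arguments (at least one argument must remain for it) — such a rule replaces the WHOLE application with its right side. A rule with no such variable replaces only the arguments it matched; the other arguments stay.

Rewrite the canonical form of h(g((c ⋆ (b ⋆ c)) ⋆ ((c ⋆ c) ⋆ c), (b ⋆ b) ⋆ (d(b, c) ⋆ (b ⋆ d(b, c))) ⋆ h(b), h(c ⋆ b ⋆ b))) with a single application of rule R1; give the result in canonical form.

Canonical form:  h(g(b ⋆ c ⋆ c ⋆ c ⋆ c ⋆ c, b ⋆ b ⋆ b ⋆ d(b, c) ⋆ d(b, c) ⋆ h(b), h(b ⋆ b ⋆ c)))
Apply R1:  consuming b, b, b;  z := d(b, c) ⋆ d(b, c) ⋆ h(b)
The extension variable absorbs all remaining arguments, so the whole application is rewritten.
Giving:  h(g(b ⋆ c ⋆ c ⋆ c ⋆ c ⋆ c, d(b, c) ⋆ d(b, c) ⋆ h(b), h(b ⋆ b ⋆ c)))

Answer: h(g(b ⋆ c ⋆ c ⋆ c ⋆ c ⋆ c, d(b, c) ⋆ d(b, c) ⋆ h(b), h(b ⋆ b ⋆ c)))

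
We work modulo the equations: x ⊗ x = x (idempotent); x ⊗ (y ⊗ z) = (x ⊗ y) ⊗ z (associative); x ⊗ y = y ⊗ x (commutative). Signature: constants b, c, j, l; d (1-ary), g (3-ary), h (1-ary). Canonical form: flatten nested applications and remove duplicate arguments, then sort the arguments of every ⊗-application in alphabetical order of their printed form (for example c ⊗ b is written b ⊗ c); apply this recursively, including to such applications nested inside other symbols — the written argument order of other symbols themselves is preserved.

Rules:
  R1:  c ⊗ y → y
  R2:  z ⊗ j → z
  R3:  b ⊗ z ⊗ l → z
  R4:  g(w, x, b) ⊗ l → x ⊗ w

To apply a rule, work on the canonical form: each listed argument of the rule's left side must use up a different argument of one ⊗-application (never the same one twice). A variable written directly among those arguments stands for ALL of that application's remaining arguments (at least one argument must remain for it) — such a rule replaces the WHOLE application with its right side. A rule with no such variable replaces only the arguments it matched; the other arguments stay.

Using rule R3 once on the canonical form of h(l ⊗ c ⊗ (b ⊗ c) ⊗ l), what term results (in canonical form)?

Answer: h(c)

Derivation:
Canonical form:  h(b ⊗ c ⊗ l)
Apply R3:  consuming b, l;  z := c
The extension variable absorbs all remaining arguments, so the whole application is rewritten.
New term:  h(c)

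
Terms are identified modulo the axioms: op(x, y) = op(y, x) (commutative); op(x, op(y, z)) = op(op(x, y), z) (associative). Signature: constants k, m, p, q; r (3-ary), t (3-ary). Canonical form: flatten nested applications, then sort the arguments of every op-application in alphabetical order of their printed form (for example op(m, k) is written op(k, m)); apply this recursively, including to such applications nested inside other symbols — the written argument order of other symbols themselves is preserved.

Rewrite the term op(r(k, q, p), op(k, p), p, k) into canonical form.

Merge nested applications:  op(r(k, q, p), k, p, p, k)
Sort arguments:  op(k, k, p, p, r(k, q, p))

Answer: op(k, k, p, p, r(k, q, p))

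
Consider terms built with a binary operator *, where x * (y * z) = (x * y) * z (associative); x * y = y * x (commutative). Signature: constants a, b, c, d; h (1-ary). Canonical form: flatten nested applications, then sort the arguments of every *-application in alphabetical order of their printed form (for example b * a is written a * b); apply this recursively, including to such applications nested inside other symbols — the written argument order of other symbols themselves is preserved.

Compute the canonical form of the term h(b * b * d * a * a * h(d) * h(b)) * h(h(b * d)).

Inside:  h(b * b * d * a * a * h(d) * h(b))  →  h(a * a * b * b * d * h(b) * h(d))
Sort arguments:  h(a * a * b * b * d * h(b) * h(d)) * h(h(b * d))

Answer: h(a * a * b * b * d * h(b) * h(d)) * h(h(b * d))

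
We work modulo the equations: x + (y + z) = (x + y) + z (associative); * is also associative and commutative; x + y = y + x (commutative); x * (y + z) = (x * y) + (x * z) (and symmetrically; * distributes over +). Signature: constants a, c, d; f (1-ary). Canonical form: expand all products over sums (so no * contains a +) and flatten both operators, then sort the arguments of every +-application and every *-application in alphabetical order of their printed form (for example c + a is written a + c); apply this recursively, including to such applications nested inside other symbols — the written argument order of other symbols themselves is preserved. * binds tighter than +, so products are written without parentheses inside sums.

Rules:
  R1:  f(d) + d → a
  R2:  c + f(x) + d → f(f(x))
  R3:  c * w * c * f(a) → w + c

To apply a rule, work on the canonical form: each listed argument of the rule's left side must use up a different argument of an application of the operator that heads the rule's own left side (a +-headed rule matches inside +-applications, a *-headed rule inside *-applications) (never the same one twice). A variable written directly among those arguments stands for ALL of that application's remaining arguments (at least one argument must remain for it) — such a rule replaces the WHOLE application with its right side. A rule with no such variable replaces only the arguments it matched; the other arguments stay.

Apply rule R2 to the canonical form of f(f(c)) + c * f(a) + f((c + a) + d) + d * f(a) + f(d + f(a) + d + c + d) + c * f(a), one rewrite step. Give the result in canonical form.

Answer: c * f(a) + c * f(a) + d * f(a) + f(a + c + d) + f(d + d + f(f(a))) + f(f(c))

Derivation:
Canonical form:  c * f(a) + c * f(a) + d * f(a) + f(a + c + d) + f(c + d + d + d + f(a)) + f(f(c))
Match R2:  consume c, d, f(a);  x := a
Giving:  c * f(a) + c * f(a) + d * f(a) + f(a + c + d) + f(d + d + f(f(a))) + f(f(c))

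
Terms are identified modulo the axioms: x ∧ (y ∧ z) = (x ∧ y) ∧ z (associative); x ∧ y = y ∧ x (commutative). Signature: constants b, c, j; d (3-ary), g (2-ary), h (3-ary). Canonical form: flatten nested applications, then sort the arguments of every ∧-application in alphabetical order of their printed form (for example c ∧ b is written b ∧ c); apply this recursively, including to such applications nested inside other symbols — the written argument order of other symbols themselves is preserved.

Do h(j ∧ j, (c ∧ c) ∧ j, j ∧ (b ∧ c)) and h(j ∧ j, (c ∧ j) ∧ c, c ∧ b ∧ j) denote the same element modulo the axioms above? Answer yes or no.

Answer: yes — both canonical forms are h(j ∧ j, c ∧ c ∧ j, b ∧ c ∧ j)

Derivation:
Left:  h(j ∧ j, (c ∧ c) ∧ j, j ∧ (b ∧ c))
  Work inside:  j ∧ (b ∧ c)
  Merge nested applications:  j ∧ b ∧ c
  Sort:  b ∧ c ∧ j
  Rebuild:  h(j ∧ j, c ∧ c ∧ j, b ∧ c ∧ j)
Right:  h(j ∧ j, (c ∧ j) ∧ c, c ∧ b ∧ j)
  Work inside:  (c ∧ j) ∧ c
  Un-nest:  c ∧ j ∧ c
  Sort:  c ∧ c ∧ j
  Put back:  h(j ∧ j, c ∧ c ∧ j, b ∧ c ∧ j)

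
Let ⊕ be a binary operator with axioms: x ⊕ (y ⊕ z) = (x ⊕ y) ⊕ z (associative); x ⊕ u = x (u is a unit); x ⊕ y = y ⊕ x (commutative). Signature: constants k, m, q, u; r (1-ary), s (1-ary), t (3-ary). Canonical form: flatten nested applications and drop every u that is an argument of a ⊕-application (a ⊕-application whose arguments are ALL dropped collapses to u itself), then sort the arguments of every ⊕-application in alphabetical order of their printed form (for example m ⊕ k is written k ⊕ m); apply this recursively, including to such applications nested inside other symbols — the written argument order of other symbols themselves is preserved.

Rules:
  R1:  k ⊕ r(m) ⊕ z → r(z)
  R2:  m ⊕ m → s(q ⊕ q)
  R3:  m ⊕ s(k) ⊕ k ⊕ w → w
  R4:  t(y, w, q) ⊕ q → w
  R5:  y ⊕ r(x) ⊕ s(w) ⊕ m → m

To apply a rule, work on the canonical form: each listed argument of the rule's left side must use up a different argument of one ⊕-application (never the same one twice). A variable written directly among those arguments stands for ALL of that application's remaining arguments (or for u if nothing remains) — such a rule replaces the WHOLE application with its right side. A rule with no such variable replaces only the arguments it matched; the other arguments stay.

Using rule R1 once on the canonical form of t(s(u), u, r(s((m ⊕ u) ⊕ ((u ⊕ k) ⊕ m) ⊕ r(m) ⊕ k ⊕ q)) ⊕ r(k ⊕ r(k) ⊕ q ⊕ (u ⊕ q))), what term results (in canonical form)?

Answer: t(s(u), u, r(k ⊕ q ⊕ q ⊕ r(k)) ⊕ r(s(r(k ⊕ m ⊕ m ⊕ q))))

Derivation:
Canonical form:  t(s(u), u, r(k ⊕ q ⊕ q ⊕ r(k)) ⊕ r(s(k ⊕ k ⊕ m ⊕ m ⊕ q ⊕ r(m))))
R1 matches:  uses k, r(m);  z := k ⊕ m ⊕ m ⊕ q
The extension variable absorbs all remaining arguments, so the whole application is rewritten.
Result:  t(s(u), u, r(k ⊕ q ⊕ q ⊕ r(k)) ⊕ r(s(r(k ⊕ m ⊕ m ⊕ q))))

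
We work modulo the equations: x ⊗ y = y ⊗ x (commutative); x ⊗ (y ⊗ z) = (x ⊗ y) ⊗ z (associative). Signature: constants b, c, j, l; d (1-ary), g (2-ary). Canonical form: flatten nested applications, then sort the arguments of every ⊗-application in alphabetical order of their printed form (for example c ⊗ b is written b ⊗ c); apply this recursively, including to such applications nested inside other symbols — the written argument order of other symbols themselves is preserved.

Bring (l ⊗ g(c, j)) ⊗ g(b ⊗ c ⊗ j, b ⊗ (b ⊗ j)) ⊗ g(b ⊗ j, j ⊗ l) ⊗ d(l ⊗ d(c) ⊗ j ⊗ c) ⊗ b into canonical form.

Answer: b ⊗ d(c ⊗ d(c) ⊗ j ⊗ l) ⊗ g(b ⊗ c ⊗ j, b ⊗ b ⊗ j) ⊗ g(b ⊗ j, j ⊗ l) ⊗ g(c, j) ⊗ l

Derivation:
Flatten:  l ⊗ g(c, j) ⊗ g(b ⊗ c ⊗ j, b ⊗ (b ⊗ j)) ⊗ g(b ⊗ j, j ⊗ l) ⊗ d(l ⊗ d(c) ⊗ j ⊗ c) ⊗ b
Canonicalize subterm:  g(b ⊗ c ⊗ j, b ⊗ (b ⊗ j))  →  g(b ⊗ c ⊗ j, b ⊗ b ⊗ j)
Inside:  d(l ⊗ d(c) ⊗ j ⊗ c)  →  d(c ⊗ d(c) ⊗ j ⊗ l)
Order the arguments:  b ⊗ d(c ⊗ d(c) ⊗ j ⊗ l) ⊗ g(b ⊗ c ⊗ j, b ⊗ b ⊗ j) ⊗ g(b ⊗ j, j ⊗ l) ⊗ g(c, j) ⊗ l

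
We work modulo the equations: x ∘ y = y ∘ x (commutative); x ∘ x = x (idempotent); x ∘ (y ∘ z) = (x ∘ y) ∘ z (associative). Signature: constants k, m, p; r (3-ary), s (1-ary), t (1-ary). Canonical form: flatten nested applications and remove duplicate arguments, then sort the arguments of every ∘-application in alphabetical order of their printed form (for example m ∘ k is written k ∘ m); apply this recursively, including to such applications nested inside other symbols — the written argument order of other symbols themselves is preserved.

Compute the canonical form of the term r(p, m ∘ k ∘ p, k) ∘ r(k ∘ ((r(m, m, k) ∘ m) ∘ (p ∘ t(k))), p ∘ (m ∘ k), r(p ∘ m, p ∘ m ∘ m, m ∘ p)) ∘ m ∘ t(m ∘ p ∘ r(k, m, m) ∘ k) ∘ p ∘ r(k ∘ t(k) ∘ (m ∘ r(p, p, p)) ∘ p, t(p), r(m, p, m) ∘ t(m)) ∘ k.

Answer: k ∘ m ∘ p ∘ r(k ∘ m ∘ p ∘ r(m, m, k) ∘ t(k), k ∘ m ∘ p, r(m ∘ p, m ∘ p, m ∘ p)) ∘ r(k ∘ m ∘ p ∘ r(p, p, p) ∘ t(k), t(p), r(m, p, m) ∘ t(m)) ∘ r(p, k ∘ m ∘ p, k) ∘ t(k ∘ m ∘ p ∘ r(k, m, m))

Derivation:
Inside:  r(p, m ∘ k ∘ p, k)  →  r(p, k ∘ m ∘ p, k)
Simplify inside:  r(k ∘ ((r(m, m, k) ∘ m) ∘ (p ∘ t(k))), p ∘ (m ∘ k), r(p ∘ m, p ∘ m ∘ m, m ∘ p))  →  r(k ∘ m ∘ p ∘ r(m, m, k) ∘ t(k), k ∘ m ∘ p, r(m ∘ p, m ∘ p, m ∘ p))
Simplify inside:  t(m ∘ p ∘ r(k, m, m) ∘ k)  →  t(k ∘ m ∘ p ∘ r(k, m, m))
Order the arguments:  k ∘ m ∘ p ∘ r(k ∘ m ∘ p ∘ r(m, m, k) ∘ t(k), k ∘ m ∘ p, r(m ∘ p, m ∘ p, m ∘ p)) ∘ r(k ∘ m ∘ p ∘ r(p, p, p) ∘ t(k), t(p), r(m, p, m) ∘ t(m)) ∘ r(p, k ∘ m ∘ p, k) ∘ t(k ∘ m ∘ p ∘ r(k, m, m))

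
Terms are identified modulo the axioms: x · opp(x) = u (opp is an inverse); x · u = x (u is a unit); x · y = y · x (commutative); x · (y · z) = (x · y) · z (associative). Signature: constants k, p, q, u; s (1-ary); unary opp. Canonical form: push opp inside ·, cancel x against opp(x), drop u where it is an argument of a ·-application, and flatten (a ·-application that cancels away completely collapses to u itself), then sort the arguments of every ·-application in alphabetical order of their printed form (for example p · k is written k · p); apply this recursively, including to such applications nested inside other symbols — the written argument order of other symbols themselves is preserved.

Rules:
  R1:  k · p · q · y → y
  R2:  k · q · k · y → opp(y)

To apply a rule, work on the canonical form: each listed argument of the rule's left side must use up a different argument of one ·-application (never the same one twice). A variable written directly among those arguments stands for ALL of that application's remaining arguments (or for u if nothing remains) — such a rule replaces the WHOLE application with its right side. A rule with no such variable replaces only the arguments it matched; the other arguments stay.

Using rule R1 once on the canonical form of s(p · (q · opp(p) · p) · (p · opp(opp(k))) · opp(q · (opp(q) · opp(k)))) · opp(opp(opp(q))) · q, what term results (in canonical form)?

Canonical form:  s(k · k · p · p · q)
R1 matches:  uses k, p, q;  y := k · p
The variable takes the whole remainder — replace the entire application.
Result:  s(k · p)

Answer: s(k · p)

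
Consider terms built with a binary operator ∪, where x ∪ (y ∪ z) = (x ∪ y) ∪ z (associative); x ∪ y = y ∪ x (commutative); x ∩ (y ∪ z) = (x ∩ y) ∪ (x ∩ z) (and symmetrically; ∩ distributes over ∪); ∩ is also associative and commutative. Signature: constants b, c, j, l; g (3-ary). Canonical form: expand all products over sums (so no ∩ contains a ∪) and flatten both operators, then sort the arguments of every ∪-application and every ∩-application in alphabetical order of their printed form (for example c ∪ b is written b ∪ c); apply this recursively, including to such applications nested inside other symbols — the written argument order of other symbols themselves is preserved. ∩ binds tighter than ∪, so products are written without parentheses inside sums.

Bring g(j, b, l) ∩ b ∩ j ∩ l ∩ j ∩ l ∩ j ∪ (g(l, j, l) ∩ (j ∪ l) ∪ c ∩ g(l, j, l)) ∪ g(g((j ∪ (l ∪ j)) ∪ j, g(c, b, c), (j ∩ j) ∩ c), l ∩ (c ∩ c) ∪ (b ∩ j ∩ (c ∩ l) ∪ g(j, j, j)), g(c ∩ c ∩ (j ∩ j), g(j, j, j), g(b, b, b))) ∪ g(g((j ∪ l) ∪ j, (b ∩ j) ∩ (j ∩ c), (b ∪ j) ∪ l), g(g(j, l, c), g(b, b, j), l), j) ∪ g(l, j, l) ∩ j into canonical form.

Distribute:  b ∩ g(j, b, l) ∩ j ∩ j ∩ j ∩ l ∩ l ∪ g(l, j, l) ∩ j ∪ g(l, j, l) ∩ l ∪ c ∩ g(l, j, l) ∪ g(g(j ∪ j ∪ j ∪ l, g(c, b, c), c ∩ j ∩ j), b ∩ c ∩ j ∩ l ∪ c ∩ c ∩ l ∪ g(j, j, j), g(c ∩ c ∩ j ∩ j, g(j, j, j), g(b, b, b))) ∪ g(g(j ∪ j ∪ l, b ∩ c ∩ j ∩ j, b ∪ j ∪ l), g(g(j, l, c), g(b, b, j), l), j) ∪ g(l, j, l) ∩ j
Order the arguments:  b ∩ g(j, b, l) ∩ j ∩ j ∩ j ∩ l ∩ l ∪ c ∩ g(l, j, l) ∪ g(g(j ∪ j ∪ j ∪ l, g(c, b, c), c ∩ j ∩ j), b ∩ c ∩ j ∩ l ∪ c ∩ c ∩ l ∪ g(j, j, j), g(c ∩ c ∩ j ∩ j, g(j, j, j), g(b, b, b))) ∪ g(g(j ∪ j ∪ l, b ∩ c ∩ j ∩ j, b ∪ j ∪ l), g(g(j, l, c), g(b, b, j), l), j) ∪ g(l, j, l) ∩ j ∪ g(l, j, l) ∩ j ∪ g(l, j, l) ∩ l

Answer: b ∩ g(j, b, l) ∩ j ∩ j ∩ j ∩ l ∩ l ∪ c ∩ g(l, j, l) ∪ g(g(j ∪ j ∪ j ∪ l, g(c, b, c), c ∩ j ∩ j), b ∩ c ∩ j ∩ l ∪ c ∩ c ∩ l ∪ g(j, j, j), g(c ∩ c ∩ j ∩ j, g(j, j, j), g(b, b, b))) ∪ g(g(j ∪ j ∪ l, b ∩ c ∩ j ∩ j, b ∪ j ∪ l), g(g(j, l, c), g(b, b, j), l), j) ∪ g(l, j, l) ∩ j ∪ g(l, j, l) ∩ j ∪ g(l, j, l) ∩ l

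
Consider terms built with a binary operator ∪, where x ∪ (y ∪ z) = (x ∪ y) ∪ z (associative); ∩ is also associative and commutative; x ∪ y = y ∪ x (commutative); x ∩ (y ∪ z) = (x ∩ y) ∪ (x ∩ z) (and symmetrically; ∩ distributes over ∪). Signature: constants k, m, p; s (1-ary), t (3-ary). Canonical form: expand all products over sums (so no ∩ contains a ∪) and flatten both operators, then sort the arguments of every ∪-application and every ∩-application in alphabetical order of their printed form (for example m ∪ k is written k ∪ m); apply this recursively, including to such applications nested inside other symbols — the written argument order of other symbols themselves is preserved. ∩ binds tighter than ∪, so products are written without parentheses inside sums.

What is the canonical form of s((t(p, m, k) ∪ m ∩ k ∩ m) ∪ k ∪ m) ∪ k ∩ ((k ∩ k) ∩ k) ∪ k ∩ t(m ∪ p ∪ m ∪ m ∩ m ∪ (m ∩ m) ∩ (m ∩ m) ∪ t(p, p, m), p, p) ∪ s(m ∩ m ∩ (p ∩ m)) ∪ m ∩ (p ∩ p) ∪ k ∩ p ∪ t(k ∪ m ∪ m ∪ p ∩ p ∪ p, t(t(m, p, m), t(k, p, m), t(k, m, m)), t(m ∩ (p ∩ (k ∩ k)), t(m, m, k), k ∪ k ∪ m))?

Merge nested applications:  s(k ∪ k ∩ m ∩ m ∪ m ∪ t(p, m, k)) ∪ k ∩ k ∩ k ∩ k ∪ k ∩ t(m ∪ m ∪ m ∩ m ∪ m ∩ m ∩ m ∩ m ∪ p ∪ t(p, p, m), p, p) ∪ s(m ∩ m ∩ m ∩ p) ∪ m ∩ p ∩ p ∪ k ∩ p ∪ t(k ∪ m ∪ m ∪ p ∪ p ∩ p, t(t(m, p, m), t(k, p, m), t(k, m, m)), t(k ∩ k ∩ m ∩ p, t(m, m, k), k ∪ k ∪ m))
Order the arguments:  k ∩ k ∩ k ∩ k ∪ k ∩ p ∪ k ∩ t(m ∪ m ∪ m ∩ m ∪ m ∩ m ∩ m ∩ m ∪ p ∪ t(p, p, m), p, p) ∪ m ∩ p ∩ p ∪ s(k ∪ k ∩ m ∩ m ∪ m ∪ t(p, m, k)) ∪ s(m ∩ m ∩ m ∩ p) ∪ t(k ∪ m ∪ m ∪ p ∪ p ∩ p, t(t(m, p, m), t(k, p, m), t(k, m, m)), t(k ∩ k ∩ m ∩ p, t(m, m, k), k ∪ k ∪ m))

Answer: k ∩ k ∩ k ∩ k ∪ k ∩ p ∪ k ∩ t(m ∪ m ∪ m ∩ m ∪ m ∩ m ∩ m ∩ m ∪ p ∪ t(p, p, m), p, p) ∪ m ∩ p ∩ p ∪ s(k ∪ k ∩ m ∩ m ∪ m ∪ t(p, m, k)) ∪ s(m ∩ m ∩ m ∩ p) ∪ t(k ∪ m ∪ m ∪ p ∪ p ∩ p, t(t(m, p, m), t(k, p, m), t(k, m, m)), t(k ∩ k ∩ m ∩ p, t(m, m, k), k ∪ k ∪ m))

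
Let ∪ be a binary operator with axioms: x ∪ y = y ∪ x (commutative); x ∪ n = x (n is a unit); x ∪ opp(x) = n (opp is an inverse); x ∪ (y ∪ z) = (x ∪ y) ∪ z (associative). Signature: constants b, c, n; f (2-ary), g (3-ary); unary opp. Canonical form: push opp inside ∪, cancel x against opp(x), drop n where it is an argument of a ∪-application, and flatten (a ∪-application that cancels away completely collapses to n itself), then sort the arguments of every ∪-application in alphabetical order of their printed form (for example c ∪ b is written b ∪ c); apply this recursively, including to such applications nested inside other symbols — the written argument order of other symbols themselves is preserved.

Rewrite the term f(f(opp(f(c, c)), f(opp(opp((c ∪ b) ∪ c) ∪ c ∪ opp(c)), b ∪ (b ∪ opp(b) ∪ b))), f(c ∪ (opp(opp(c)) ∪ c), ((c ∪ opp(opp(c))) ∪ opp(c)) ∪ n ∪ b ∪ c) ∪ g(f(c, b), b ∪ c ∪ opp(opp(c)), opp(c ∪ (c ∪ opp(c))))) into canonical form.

Focus inside:  f(c ∪ (opp(opp(c)) ∪ c), ((c ∪ opp(opp(c))) ∪ opp(c)) ∪ n ∪ b ∪ c) ∪ g(f(c, b), b ∪ c ∪ opp(opp(c)), opp(c ∪ (c ∪ opp(c))))
Push opp inside:  distribute opp over ∪ and collapse double opp
Collect terms:  f(c ∪ c ∪ c, b ∪ c ∪ c) ∪ g(f(c, b), b ∪ c ∪ c, opp(c))
Reassemble:  f(f(opp(f(c, c)), f(b ∪ c ∪ c, b ∪ b)), f(c ∪ c ∪ c, b ∪ c ∪ c) ∪ g(f(c, b), b ∪ c ∪ c, opp(c)))

Answer: f(f(opp(f(c, c)), f(b ∪ c ∪ c, b ∪ b)), f(c ∪ c ∪ c, b ∪ c ∪ c) ∪ g(f(c, b), b ∪ c ∪ c, opp(c)))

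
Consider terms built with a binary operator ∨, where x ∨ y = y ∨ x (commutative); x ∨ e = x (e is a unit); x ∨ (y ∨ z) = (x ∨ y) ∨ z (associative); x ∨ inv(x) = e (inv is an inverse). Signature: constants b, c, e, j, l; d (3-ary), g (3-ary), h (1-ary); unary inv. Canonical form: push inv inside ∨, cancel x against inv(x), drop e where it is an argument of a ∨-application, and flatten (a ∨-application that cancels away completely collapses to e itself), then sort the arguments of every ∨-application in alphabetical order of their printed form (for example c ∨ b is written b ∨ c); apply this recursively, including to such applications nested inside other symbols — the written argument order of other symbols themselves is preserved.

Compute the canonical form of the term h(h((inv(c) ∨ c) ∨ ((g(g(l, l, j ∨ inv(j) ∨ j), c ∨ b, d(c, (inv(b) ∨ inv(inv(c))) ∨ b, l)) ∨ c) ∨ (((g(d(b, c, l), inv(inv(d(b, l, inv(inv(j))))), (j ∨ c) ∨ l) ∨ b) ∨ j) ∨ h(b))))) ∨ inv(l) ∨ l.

Answer: h(h(b ∨ c ∨ g(d(b, c, l), d(b, l, j), c ∨ j ∨ l) ∨ g(g(l, l, j), b ∨ c, d(c, c, l)) ∨ h(b) ∨ j))

Derivation:
Push inv inside:  distribute inv over ∨ and collapse double inv
Cancel inverse pairs:  l cancels
Collect terms:  h(h(b ∨ c ∨ g(d(b, c, l), d(b, l, j), c ∨ j ∨ l) ∨ g(g(l, l, j), b ∨ c, d(c, c, l)) ∨ h(b) ∨ j))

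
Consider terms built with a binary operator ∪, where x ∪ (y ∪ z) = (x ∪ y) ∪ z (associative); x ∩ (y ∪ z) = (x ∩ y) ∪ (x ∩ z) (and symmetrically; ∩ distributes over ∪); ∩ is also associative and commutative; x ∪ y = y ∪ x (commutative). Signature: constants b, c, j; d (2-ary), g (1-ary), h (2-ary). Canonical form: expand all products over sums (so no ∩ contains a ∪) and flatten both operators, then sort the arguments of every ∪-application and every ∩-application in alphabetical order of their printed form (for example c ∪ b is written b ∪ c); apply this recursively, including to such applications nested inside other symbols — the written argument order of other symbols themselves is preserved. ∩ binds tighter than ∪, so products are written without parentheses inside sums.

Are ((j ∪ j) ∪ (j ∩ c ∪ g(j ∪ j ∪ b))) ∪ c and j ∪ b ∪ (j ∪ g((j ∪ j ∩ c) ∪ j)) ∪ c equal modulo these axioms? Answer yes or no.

Left:  ((j ∪ j) ∪ (j ∩ c ∪ g(j ∪ j ∪ b))) ∪ c
  Flatten:  j ∪ j ∪ c ∩ j ∪ g(b ∪ j ∪ j) ∪ c
  Order the arguments:  c ∪ c ∩ j ∪ g(b ∪ j ∪ j) ∪ j ∪ j
Right:  j ∪ b ∪ (j ∪ g((j ∪ j ∩ c) ∪ j)) ∪ c
  Merge nested applications:  j ∪ b ∪ j ∪ g(c ∩ j ∪ j ∪ j) ∪ c
  Sort:  b ∪ c ∪ g(c ∩ j ∪ j ∪ j) ∪ j ∪ j

Answer: no — c ∪ c ∩ j ∪ g(b ∪ j ∪ j) ∪ j ∪ j vs b ∪ c ∪ g(c ∩ j ∪ j ∪ j) ∪ j ∪ j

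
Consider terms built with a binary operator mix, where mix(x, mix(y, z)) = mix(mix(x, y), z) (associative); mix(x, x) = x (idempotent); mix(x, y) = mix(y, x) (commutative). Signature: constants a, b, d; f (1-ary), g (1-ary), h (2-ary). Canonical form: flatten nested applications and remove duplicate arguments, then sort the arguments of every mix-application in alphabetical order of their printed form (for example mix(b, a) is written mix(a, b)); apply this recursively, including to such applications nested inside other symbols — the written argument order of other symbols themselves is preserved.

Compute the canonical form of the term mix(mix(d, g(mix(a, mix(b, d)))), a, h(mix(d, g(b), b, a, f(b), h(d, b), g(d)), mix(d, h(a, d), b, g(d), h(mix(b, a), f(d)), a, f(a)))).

Merge nested applications:  mix(d, g(mix(a, mix(b, d))), a, h(mix(d, g(b), b, a, f(b), h(d, b), g(d)), mix(d, h(a, d), b, g(d), h(mix(b, a), f(d)), a, f(a))))
Simplify inside:  g(mix(a, mix(b, d)))  →  g(mix(a, b, d))
Canonicalize subterm:  h(mix(d, g(b), b, a, f(b), h(d, b), g(d)), mix(d, h(a, d), b, g(d), h(mix(b, a), f(d)), a, f(a)))  →  h(mix(a, b, d, f(b), g(b), g(d), h(d, b)), mix(a, b, d, f(a), g(d), h(a, d), h(mix(a, b), f(d))))
Order the arguments:  mix(a, d, g(mix(a, b, d)), h(mix(a, b, d, f(b), g(b), g(d), h(d, b)), mix(a, b, d, f(a), g(d), h(a, d), h(mix(a, b), f(d)))))

Answer: mix(a, d, g(mix(a, b, d)), h(mix(a, b, d, f(b), g(b), g(d), h(d, b)), mix(a, b, d, f(a), g(d), h(a, d), h(mix(a, b), f(d)))))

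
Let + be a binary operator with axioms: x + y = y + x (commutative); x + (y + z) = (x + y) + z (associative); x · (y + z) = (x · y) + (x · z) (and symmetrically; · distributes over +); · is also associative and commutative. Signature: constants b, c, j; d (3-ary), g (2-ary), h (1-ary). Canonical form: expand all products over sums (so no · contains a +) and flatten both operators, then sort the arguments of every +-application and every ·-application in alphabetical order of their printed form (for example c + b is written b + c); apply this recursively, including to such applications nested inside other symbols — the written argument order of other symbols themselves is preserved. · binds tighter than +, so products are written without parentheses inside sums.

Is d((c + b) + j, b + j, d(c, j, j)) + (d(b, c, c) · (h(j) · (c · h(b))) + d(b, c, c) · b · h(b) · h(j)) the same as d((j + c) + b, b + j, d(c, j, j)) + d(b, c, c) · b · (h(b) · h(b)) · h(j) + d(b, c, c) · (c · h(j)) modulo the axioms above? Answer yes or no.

Left:  d((c + b) + j, b + j, d(c, j, j)) + (d(b, c, c) · (h(j) · (c · h(b))) + d(b, c, c) · b · h(b) · h(j))
  Un-nest:  d(b + c + j, b + j, d(c, j, j)) + c · d(b, c, c) · h(b) · h(j) + b · d(b, c, c) · h(b) · h(j)
  Sort arguments:  b · d(b, c, c) · h(b) · h(j) + c · d(b, c, c) · h(b) · h(j) + d(b + c + j, b + j, d(c, j, j))
Right:  d((j + c) + b, b + j, d(c, j, j)) + d(b, c, c) · b · (h(b) · h(b)) · h(j) + d(b, c, c) · (c · h(j))
  Flatten:  d(b + c + j, b + j, d(c, j, j)) + b · d(b, c, c) · h(b) · h(b) · h(j) + c · d(b, c, c) · h(j)
  Sort:  b · d(b, c, c) · h(b) · h(b) · h(j) + c · d(b, c, c) · h(j) + d(b + c + j, b + j, d(c, j, j))

Answer: no — b · d(b, c, c) · h(b) · h(j) + c · d(b, c, c) · h(b) · h(j) + d(b + c + j, b + j, d(c, j, j)) vs b · d(b, c, c) · h(b) · h(b) · h(j) + c · d(b, c, c) · h(j) + d(b + c + j, b + j, d(c, j, j))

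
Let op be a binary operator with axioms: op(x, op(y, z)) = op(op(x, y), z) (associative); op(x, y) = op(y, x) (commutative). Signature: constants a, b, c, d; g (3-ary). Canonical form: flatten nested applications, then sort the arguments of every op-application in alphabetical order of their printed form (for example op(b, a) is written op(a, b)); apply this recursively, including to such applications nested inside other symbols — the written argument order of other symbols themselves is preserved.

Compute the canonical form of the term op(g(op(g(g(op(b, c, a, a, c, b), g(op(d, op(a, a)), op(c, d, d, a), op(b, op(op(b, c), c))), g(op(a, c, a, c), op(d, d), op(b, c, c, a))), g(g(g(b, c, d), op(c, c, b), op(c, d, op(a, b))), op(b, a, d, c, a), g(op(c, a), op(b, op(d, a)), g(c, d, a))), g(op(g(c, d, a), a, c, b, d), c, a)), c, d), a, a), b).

Simplify inside:  g(op(g(g(op(b, c, a, a, c, b), g(op(d, op(a, a)), op(c, d, d, a), op(b, op(op(b, c), c))), g(op(a, c, a, c), op(d, d), op(b, c, c, a))), g(g(g(b, c, d), op(c, c, b), op(c, d, op(a, b))), op(b, a, d, c, a), g(op(c, a), op(b, op(d, a)), g(c, d, a))), g(op(g(c, d, a), a, c, b, d), c, a)), c, d), a, a)  →  g(op(c, d, g(g(op(a, a, b, b, c, c), g(op(a, a, d), op(a, c, d, d), op(b, b, c, c)), g(op(a, a, c, c), op(d, d), op(a, b, c, c))), g(g(g(b, c, d), op(b, c, c), op(a, b, c, d)), op(a, a, b, c, d), g(op(a, c), op(a, b, d), g(c, d, a))), g(op(a, b, c, d, g(c, d, a)), c, a))), a, a)
Sort:  op(b, g(op(c, d, g(g(op(a, a, b, b, c, c), g(op(a, a, d), op(a, c, d, d), op(b, b, c, c)), g(op(a, a, c, c), op(d, d), op(a, b, c, c))), g(g(g(b, c, d), op(b, c, c), op(a, b, c, d)), op(a, a, b, c, d), g(op(a, c), op(a, b, d), g(c, d, a))), g(op(a, b, c, d, g(c, d, a)), c, a))), a, a))

Answer: op(b, g(op(c, d, g(g(op(a, a, b, b, c, c), g(op(a, a, d), op(a, c, d, d), op(b, b, c, c)), g(op(a, a, c, c), op(d, d), op(a, b, c, c))), g(g(g(b, c, d), op(b, c, c), op(a, b, c, d)), op(a, a, b, c, d), g(op(a, c), op(a, b, d), g(c, d, a))), g(op(a, b, c, d, g(c, d, a)), c, a))), a, a))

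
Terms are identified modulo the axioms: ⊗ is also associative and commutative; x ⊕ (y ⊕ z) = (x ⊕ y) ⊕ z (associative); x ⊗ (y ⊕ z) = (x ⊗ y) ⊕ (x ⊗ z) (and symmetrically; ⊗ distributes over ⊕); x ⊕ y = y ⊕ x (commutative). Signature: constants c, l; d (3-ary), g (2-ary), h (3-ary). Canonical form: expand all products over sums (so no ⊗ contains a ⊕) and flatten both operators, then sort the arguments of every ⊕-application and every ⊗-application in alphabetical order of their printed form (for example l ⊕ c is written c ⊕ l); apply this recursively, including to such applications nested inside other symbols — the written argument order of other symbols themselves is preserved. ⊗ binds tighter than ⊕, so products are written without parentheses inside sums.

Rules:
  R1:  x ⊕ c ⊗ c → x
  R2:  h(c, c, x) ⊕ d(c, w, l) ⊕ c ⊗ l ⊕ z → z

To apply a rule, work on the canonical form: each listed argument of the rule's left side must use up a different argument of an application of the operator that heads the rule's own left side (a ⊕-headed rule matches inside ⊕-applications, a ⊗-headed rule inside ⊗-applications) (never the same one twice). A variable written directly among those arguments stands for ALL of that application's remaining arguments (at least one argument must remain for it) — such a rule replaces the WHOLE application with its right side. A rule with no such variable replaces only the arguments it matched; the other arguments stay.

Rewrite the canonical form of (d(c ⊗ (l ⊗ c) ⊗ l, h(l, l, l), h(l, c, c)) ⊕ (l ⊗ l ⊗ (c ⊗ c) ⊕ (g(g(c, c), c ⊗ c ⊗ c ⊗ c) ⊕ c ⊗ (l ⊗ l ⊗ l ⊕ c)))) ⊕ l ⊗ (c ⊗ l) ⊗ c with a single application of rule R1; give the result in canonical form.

Canonical form:  c ⊗ c ⊕ c ⊗ c ⊗ l ⊗ l ⊕ c ⊗ c ⊗ l ⊗ l ⊕ c ⊗ l ⊗ l ⊗ l ⊕ d(c ⊗ c ⊗ l ⊗ l, h(l, l, l), h(l, c, c)) ⊕ g(g(c, c), c ⊗ c ⊗ c ⊗ c)
R1 matches:  uses c ⊗ c;  x := c ⊗ c ⊗ l ⊗ l ⊕ c ⊗ c ⊗ l ⊗ l ⊕ c ⊗ l ⊗ l ⊗ l ⊕ d(c ⊗ c ⊗ l ⊗ l, h(l, l, l), h(l, c, c)) ⊕ g(g(c, c), c ⊗ c ⊗ c ⊗ c)
Every leftover argument binds to the variable; the entire application is replaced.
New term:  c ⊗ c ⊗ l ⊗ l ⊕ c ⊗ c ⊗ l ⊗ l ⊕ c ⊗ l ⊗ l ⊗ l ⊕ d(c ⊗ c ⊗ l ⊗ l, h(l, l, l), h(l, c, c)) ⊕ g(g(c, c), c ⊗ c ⊗ c ⊗ c)

Answer: c ⊗ c ⊗ l ⊗ l ⊕ c ⊗ c ⊗ l ⊗ l ⊕ c ⊗ l ⊗ l ⊗ l ⊕ d(c ⊗ c ⊗ l ⊗ l, h(l, l, l), h(l, c, c)) ⊕ g(g(c, c), c ⊗ c ⊗ c ⊗ c)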